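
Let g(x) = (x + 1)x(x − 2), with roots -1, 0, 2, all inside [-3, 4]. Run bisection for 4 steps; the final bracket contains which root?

midpoint 0.5: g = -1.125 < 0 → [0.5, 4]
midpoint 2.25: g = 1.828125 > 0 → [0.5, 2.25]
midpoint 1.375: g = -2.041016 < 0 → [1.375, 2.25]
midpoint 1.8125: g = -0.9558 < 0 → [1.8125, 2.25]

2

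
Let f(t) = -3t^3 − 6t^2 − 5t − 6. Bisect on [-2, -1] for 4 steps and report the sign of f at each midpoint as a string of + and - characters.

-+--

t = -1.5 gives f = -1.875, negative; keep [-2, -1.5]
t = -1.75 gives f = 0.453125, positive; keep [-1.75, -1.5]
t = -1.625 gives f = -0.845703, negative; keep [-1.75, -1.625]
t = -1.6875 gives f = -0.2322, negative; keep [-1.75, -1.6875]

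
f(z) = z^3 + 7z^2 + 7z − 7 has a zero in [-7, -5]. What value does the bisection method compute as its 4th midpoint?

-5.375

m = -6, f(m) = -13 (−); new bracket [-6, -5]
m = -5.5, f(m) = -0.125 (−); new bracket [-5.5, -5]
m = -5.25, f(m) = 4.484375 (+); new bracket [-5.5, -5.25]
m = -5.375, f(m) = 2.3223 (+); new bracket [-5.5, -5.375]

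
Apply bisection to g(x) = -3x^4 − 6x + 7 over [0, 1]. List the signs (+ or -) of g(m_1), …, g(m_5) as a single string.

++-++

g(0.5) = 3.8125 > 0, so the root lies in [0.5, 1]
g(0.75) = 1.550781 > 0, so the root lies in [0.75, 1]
g(0.875) = -0.008545 < 0, so the root lies in [0.75, 0.875]
g(0.8125) = 0.8176 > 0, so the root lies in [0.8125, 0.875]
g(0.84375) = 0.417 > 0, so the root lies in [0.84375, 0.875]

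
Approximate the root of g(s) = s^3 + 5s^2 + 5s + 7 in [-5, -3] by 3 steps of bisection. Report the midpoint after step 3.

g(-4) = 3 > 0, so the root lies in [-5, -4]
g(-4.5) = -5.375 < 0, so the root lies in [-4.5, -4]
g(-4.25) = -0.703125 < 0, so the root lies in [-4.25, -4]

-4.25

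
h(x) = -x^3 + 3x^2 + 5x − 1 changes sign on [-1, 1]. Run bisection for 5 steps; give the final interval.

[0.125, 0.1875]

h(0) = -1 < 0, so the root lies in [0, 1]
h(0.5) = 2.125 > 0, so the root lies in [0, 0.5]
h(0.25) = 0.421875 > 0, so the root lies in [0, 0.25]
h(0.125) = -0.3301 < 0, so the root lies in [0.125, 0.25]
h(0.1875) = 0.0364 > 0, so the root lies in [0.125, 0.1875]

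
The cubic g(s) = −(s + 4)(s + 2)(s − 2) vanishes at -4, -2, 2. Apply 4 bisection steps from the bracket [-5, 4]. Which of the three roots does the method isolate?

m = -0.5, g(m) = 13.125 (+); new bracket [-0.5, 4]
m = 1.75, g(m) = 5.390625 (+); new bracket [1.75, 4]
m = 2.875, g(m) = -29.326172 (−); new bracket [1.75, 2.875]
m = 2.3125, g(m) = -8.5071 (−); new bracket [1.75, 2.3125]

2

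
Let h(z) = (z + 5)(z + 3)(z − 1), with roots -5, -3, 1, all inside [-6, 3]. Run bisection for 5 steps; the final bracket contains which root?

1

z = -1.5 gives h = -13.125, negative; keep [-1.5, 3]
z = 0.75 gives h = -5.390625, negative; keep [0.75, 3]
z = 1.875 gives h = 29.326172, positive; keep [0.75, 1.875]
z = 1.3125 gives h = 8.5071, positive; keep [0.75, 1.3125]
z = 1.03125 gives h = 0.7598, positive; keep [0.75, 1.03125]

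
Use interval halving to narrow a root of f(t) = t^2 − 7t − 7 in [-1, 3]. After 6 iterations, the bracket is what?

t = 1 gives f = -13, negative; keep [-1, 1]
t = 0 gives f = -7, negative; keep [-1, 0]
t = -0.5 gives f = -3.25, negative; keep [-1, -0.5]
t = -0.75 gives f = -1.1875, negative; keep [-1, -0.75]
t = -0.875 gives f = -0.1094, negative; keep [-1, -0.875]
t = -0.9375 gives f = 0.4414, positive; keep [-0.9375, -0.875]

[-0.9375, -0.875]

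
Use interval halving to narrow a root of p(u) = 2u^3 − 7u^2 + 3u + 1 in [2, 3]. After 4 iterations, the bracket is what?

midpoint 2.5: p = -4 < 0 → [2.5, 3]
midpoint 2.75: p = -2.09375 < 0 → [2.75, 3]
midpoint 2.875: p = -0.707031 < 0 → [2.875, 3]
midpoint 2.9375: p = 0.105 > 0 → [2.875, 2.9375]

[2.875, 2.9375]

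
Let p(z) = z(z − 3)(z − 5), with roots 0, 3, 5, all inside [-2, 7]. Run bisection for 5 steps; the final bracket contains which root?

0

midpoint 2.5: p = 3.125 > 0 → [-2, 2.5]
midpoint 0.25: p = 3.265625 > 0 → [-2, 0.25]
midpoint -0.875: p = -19.919922 < 0 → [-0.875, 0.25]
midpoint -0.3125: p = -5.4993 < 0 → [-0.3125, 0.25]
midpoint -0.03125: p = -0.4766 < 0 → [-0.03125, 0.25]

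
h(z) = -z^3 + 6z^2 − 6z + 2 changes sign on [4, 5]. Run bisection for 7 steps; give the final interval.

[4.84375, 4.8515625]

m = 4.5, h(m) = 5.375 (+); new bracket [4.5, 5]
m = 4.75, h(m) = 1.703125 (+); new bracket [4.75, 5]
m = 4.875, h(m) = -0.513672 (−); new bracket [4.75, 4.875]
m = 4.8125, h(m) = 0.6277 (+); new bracket [4.8125, 4.875]
m = 4.84375, h(m) = 0.0653 (+); new bracket [4.84375, 4.875]
m = 4.859375, h(m) = -0.2221 (−); new bracket [4.84375, 4.859375]
m = 4.8515625, h(m) = -0.0778 (−); new bracket [4.84375, 4.8515625]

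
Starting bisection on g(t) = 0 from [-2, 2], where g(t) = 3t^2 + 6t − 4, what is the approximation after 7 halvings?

0.53125

g(0) = -4 < 0, so the root lies in [0, 2]
g(1) = 5 > 0, so the root lies in [0, 1]
g(0.5) = -0.25 < 0, so the root lies in [0.5, 1]
g(0.75) = 2.1875 > 0, so the root lies in [0.5, 0.75]
g(0.625) = 0.9219 > 0, so the root lies in [0.5, 0.625]
g(0.5625) = 0.3242 > 0, so the root lies in [0.5, 0.5625]
g(0.53125) = 0.0342 > 0, so the root lies in [0.5, 0.53125]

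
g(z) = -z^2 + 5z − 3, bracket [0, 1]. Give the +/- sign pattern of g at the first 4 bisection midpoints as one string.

m = 0.5, g(m) = -0.75 (−); new bracket [0.5, 1]
m = 0.75, g(m) = 0.1875 (+); new bracket [0.5, 0.75]
m = 0.625, g(m) = -0.265625 (−); new bracket [0.625, 0.75]
m = 0.6875, g(m) = -0.0352 (−); new bracket [0.6875, 0.75]

-+--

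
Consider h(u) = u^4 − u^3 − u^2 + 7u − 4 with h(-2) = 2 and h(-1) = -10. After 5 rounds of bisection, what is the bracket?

[-1.9375, -1.90625]

midpoint -1.5: h = -8.3125 < 0 → [-2, -1.5]
midpoint -1.75: h = -4.574219 < 0 → [-2, -1.75]
midpoint -1.875: h = -1.689209 < 0 → [-2, -1.875]
midpoint -1.9375: h = 0.0486 > 0 → [-1.9375, -1.875]
midpoint -1.90625: h = -0.8462 < 0 → [-1.9375, -1.90625]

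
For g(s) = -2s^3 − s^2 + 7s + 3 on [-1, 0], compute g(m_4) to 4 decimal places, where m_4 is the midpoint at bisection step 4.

-0.0864

m = -0.5, g(m) = -0.5 (−); new bracket [-0.5, 0]
m = -0.25, g(m) = 1.21875 (+); new bracket [-0.5, -0.25]
m = -0.375, g(m) = 0.339844 (+); new bracket [-0.5, -0.375]
m = -0.4375, g(m) = -0.0864 (−); new bracket [-0.4375, -0.375]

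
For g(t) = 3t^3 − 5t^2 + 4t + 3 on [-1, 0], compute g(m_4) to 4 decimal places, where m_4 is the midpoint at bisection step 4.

m = -0.5, g(m) = -0.625 (−); new bracket [-0.5, 0]
m = -0.25, g(m) = 1.640625 (+); new bracket [-0.5, -0.25]
m = -0.375, g(m) = 0.638672 (+); new bracket [-0.5, -0.375]
m = -0.4375, g(m) = 0.0417 (+); new bracket [-0.5, -0.4375]

0.0417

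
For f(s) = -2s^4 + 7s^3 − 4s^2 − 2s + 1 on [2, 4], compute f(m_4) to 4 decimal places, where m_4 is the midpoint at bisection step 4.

m = 3, f(m) = -14 (−); new bracket [2, 3]
m = 2.5, f(m) = 2.25 (+); new bracket [2.5, 3]
m = 2.75, f(m) = -3.554688 (−); new bracket [2.5, 2.75]
m = 2.625, f(m) = -0.1587 (−); new bracket [2.5, 2.625]

-0.1587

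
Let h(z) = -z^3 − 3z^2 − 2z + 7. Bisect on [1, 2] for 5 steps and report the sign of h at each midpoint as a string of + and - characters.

---+-

m = 1.5, h(m) = -6.125 (−); new bracket [1, 1.5]
m = 1.25, h(m) = -2.140625 (−); new bracket [1, 1.25]
m = 1.125, h(m) = -0.470703 (−); new bracket [1, 1.125]
m = 1.0625, h(m) = 0.2888 (+); new bracket [1.0625, 1.125]
m = 1.09375, h(m) = -0.0848 (−); new bracket [1.0625, 1.09375]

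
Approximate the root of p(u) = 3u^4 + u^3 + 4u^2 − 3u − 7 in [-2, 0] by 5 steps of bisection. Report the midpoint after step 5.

m = -1, p(m) = 2 (+); new bracket [-1, 0]
m = -0.5, p(m) = -4.4375 (−); new bracket [-1, -0.5]
m = -0.75, p(m) = -1.972656 (−); new bracket [-1, -0.75]
m = -0.875, p(m) = -0.2239 (−); new bracket [-1, -0.875]
m = -0.9375, p(m) = 0.8216 (+); new bracket [-0.9375, -0.875]

-0.9375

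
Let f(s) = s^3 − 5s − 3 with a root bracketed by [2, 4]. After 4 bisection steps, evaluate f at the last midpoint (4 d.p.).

m = 3, f(m) = 9 (+); new bracket [2, 3]
m = 2.5, f(m) = 0.125 (+); new bracket [2, 2.5]
m = 2.25, f(m) = -2.859375 (−); new bracket [2.25, 2.5]
m = 2.375, f(m) = -1.4785 (−); new bracket [2.375, 2.5]

-1.4785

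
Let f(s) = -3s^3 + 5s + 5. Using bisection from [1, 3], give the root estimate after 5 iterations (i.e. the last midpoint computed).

midpoint 2: f = -9 < 0 → [1, 2]
midpoint 1.5: f = 2.375 > 0 → [1.5, 2]
midpoint 1.75: f = -2.328125 < 0 → [1.5, 1.75]
midpoint 1.625: f = 0.252 > 0 → [1.625, 1.75]
midpoint 1.6875: f = -0.9788 < 0 → [1.625, 1.6875]

1.6875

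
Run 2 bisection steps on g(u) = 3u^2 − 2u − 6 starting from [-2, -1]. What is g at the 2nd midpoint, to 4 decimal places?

midpoint -1.5: g = 3.75 > 0 → [-1.5, -1]
midpoint -1.25: g = 1.1875 > 0 → [-1.25, -1]

1.1875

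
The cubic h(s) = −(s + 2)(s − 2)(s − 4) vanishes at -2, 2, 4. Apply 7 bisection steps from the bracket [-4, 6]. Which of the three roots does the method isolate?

m = 1, h(m) = -9 (−); new bracket [-4, 1]
m = -1.5, h(m) = -9.625 (−); new bracket [-4, -1.5]
m = -2.75, h(m) = 24.046875 (+); new bracket [-2.75, -1.5]
m = -2.125, h(m) = 3.1582 (+); new bracket [-2.125, -1.5]
m = -1.8125, h(m) = -4.155 (−); new bracket [-2.125, -1.8125]
m = -1.96875, h(m) = -0.7403 (−); new bracket [-2.125, -1.96875]
m = -2.046875, h(m) = 1.1471 (+); new bracket [-2.046875, -1.96875]

-2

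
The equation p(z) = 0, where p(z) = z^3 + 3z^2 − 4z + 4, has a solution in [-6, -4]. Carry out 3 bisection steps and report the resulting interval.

m = -5, p(m) = -26 (−); new bracket [-5, -4]
m = -4.5, p(m) = -8.375 (−); new bracket [-4.5, -4]
m = -4.25, p(m) = -1.578125 (−); new bracket [-4.25, -4]

[-4.25, -4]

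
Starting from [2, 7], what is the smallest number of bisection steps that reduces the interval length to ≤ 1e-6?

23

Width after n steps is 5/2^n. Need 2^n ≥ 5/1e-6 = 5000000.
2^22 = 4194304 < 5000000 ≤ 2^23 = 8388608, so n = 23.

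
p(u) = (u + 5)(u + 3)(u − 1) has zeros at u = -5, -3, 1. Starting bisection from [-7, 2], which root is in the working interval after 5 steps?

1

p(-2.5) = -4.375 < 0, so the root lies in [-2.5, 2]
p(-0.25) = -16.328125 < 0, so the root lies in [-0.25, 2]
p(0.875) = -2.845703 < 0, so the root lies in [0.875, 2]
p(1.4375) = 12.4978 > 0, so the root lies in [0.875, 1.4375]
p(1.15625) = 3.998 > 0, so the root lies in [0.875, 1.15625]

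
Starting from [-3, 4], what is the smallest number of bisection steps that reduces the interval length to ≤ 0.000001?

23

Width after n steps is 7/2^n. Need 2^n ≥ 7/0.000001 = 7000000.
2^22 = 4194304 < 7000000 ≤ 2^23 = 8388608, so n = 23.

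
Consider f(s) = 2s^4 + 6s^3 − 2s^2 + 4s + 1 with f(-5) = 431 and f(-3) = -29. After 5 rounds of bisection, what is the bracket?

f(-4) = 81 > 0, so the root lies in [-4, -3]
f(-3.5) = 5.375 > 0, so the root lies in [-3.5, -3]
f(-3.25) = -15.960938 < 0, so the root lies in [-3.5, -3.25]
f(-3.375) = -6.4487 < 0, so the root lies in [-3.5, -3.375]
f(-3.4375) = -0.8413 < 0, so the root lies in [-3.5, -3.4375]

[-3.5, -3.4375]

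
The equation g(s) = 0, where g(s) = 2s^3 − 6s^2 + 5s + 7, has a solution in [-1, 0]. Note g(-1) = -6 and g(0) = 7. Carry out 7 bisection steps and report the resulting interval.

[-0.6953125, -0.6875]

midpoint -0.5: g = 2.75 > 0 → [-1, -0.5]
midpoint -0.75: g = -0.96875 < 0 → [-0.75, -0.5]
midpoint -0.625: g = 1.042969 > 0 → [-0.75, -0.625]
midpoint -0.6875: g = 0.0767 > 0 → [-0.75, -0.6875]
midpoint -0.71875: g = -0.436 < 0 → [-0.71875, -0.6875]
midpoint -0.703125: g = -0.1772 < 0 → [-0.703125, -0.6875]
midpoint -0.6953125: g = -0.0496 < 0 → [-0.6953125, -0.6875]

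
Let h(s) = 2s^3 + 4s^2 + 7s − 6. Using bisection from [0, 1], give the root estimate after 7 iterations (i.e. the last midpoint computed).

m = 0.5, h(m) = -1.25 (−); new bracket [0.5, 1]
m = 0.75, h(m) = 2.34375 (+); new bracket [0.5, 0.75]
m = 0.625, h(m) = 0.425781 (+); new bracket [0.5, 0.625]
m = 0.5625, h(m) = -0.4409 (−); new bracket [0.5625, 0.625]
m = 0.59375, h(m) = -0.015 (−); new bracket [0.59375, 0.625]
m = 0.609375, h(m) = 0.2035 (+); new bracket [0.59375, 0.609375]
m = 0.6015625, h(m) = 0.0938 (+); new bracket [0.59375, 0.6015625]

0.6015625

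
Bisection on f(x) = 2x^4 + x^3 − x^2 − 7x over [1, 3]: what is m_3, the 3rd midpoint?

m = 2, f(m) = 22 (+); new bracket [1, 2]
m = 1.5, f(m) = 0.75 (+); new bracket [1, 1.5]
m = 1.25, f(m) = -3.476562 (−); new bracket [1.25, 1.5]

1.25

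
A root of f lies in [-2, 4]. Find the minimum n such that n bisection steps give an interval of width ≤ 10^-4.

Width after n steps is 6/2^n. Need 2^n ≥ 6/10^-4 = 60000.
2^15 = 32768 < 60000 ≤ 2^16 = 65536, so n = 16.

16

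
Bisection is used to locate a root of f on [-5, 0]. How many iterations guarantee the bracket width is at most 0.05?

7

Width after n steps is 5/2^n. Need 2^n ≥ 5/0.05 = 100.
2^6 = 64 < 100 ≤ 2^7 = 128, so n = 7.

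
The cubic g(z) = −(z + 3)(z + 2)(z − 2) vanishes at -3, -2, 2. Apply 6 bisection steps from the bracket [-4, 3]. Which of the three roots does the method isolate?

g(-0.5) = 9.375 > 0, so the root lies in [-0.5, 3]
g(1.25) = 10.359375 > 0, so the root lies in [1.25, 3]
g(2.125) = -2.642578 < 0, so the root lies in [1.25, 2.125]
g(1.6875) = 5.4016 > 0, so the root lies in [1.6875, 2.125]
g(1.90625) = 1.7967 > 0, so the root lies in [1.90625, 2.125]
g(2.015625) = -0.3147 < 0, so the root lies in [1.90625, 2.015625]

2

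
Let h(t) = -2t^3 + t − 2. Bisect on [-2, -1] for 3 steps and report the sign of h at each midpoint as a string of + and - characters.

h(-1.5) = 3.25 > 0, so the root lies in [-1.5, -1]
h(-1.25) = 0.65625 > 0, so the root lies in [-1.25, -1]
h(-1.125) = -0.277344 < 0, so the root lies in [-1.25, -1.125]

++-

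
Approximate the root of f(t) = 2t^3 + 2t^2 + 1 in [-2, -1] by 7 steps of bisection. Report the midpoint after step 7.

-1.3046875

t = -1.5 gives f = -1.25, negative; keep [-1.5, -1]
t = -1.25 gives f = 0.21875, positive; keep [-1.5, -1.25]
t = -1.375 gives f = -0.417969, negative; keep [-1.375, -1.25]
t = -1.3125 gives f = -0.0767, negative; keep [-1.3125, -1.25]
t = -1.28125 gives f = 0.0766, positive; keep [-1.3125, -1.28125]
t = -1.296875 gives f = 0.0014, positive; keep [-1.3125, -1.296875]
t = -1.3046875 gives f = -0.0373, negative; keep [-1.3046875, -1.296875]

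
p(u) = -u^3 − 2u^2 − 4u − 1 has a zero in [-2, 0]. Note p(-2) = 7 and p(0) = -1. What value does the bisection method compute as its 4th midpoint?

-0.375

p(-1) = 2 > 0, so the root lies in [-1, 0]
p(-0.5) = 0.625 > 0, so the root lies in [-0.5, 0]
p(-0.25) = -0.109375 < 0, so the root lies in [-0.5, -0.25]
p(-0.375) = 0.2715 > 0, so the root lies in [-0.375, -0.25]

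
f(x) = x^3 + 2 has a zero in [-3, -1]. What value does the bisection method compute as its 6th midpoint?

midpoint -2: f = -6 < 0 → [-2, -1]
midpoint -1.5: f = -1.375 < 0 → [-1.5, -1]
midpoint -1.25: f = 0.046875 > 0 → [-1.5, -1.25]
midpoint -1.375: f = -0.5996 < 0 → [-1.375, -1.25]
midpoint -1.3125: f = -0.261 < 0 → [-1.3125, -1.25]
midpoint -1.28125: f = -0.1033 < 0 → [-1.28125, -1.25]

-1.28125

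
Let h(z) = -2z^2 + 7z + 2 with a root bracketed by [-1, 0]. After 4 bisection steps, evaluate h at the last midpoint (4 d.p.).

midpoint -0.5: h = -2 < 0 → [-0.5, 0]
midpoint -0.25: h = 0.125 > 0 → [-0.5, -0.25]
midpoint -0.375: h = -0.90625 < 0 → [-0.375, -0.25]
midpoint -0.3125: h = -0.3828 < 0 → [-0.3125, -0.25]

-0.3828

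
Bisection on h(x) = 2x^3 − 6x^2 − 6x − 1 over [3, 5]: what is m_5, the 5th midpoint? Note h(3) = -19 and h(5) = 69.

x = 4 gives h = 7, positive; keep [3, 4]
x = 3.5 gives h = -9.75, negative; keep [3.5, 4]
x = 3.75 gives h = -2.40625, negative; keep [3.75, 4]
x = 3.875 gives h = 2.0273, positive; keep [3.75, 3.875]
x = 3.8125 gives h = -0.2554, negative; keep [3.8125, 3.875]

3.8125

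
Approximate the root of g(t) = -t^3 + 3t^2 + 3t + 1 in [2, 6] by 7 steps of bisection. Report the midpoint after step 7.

3.84375

t = 4 gives g = -3, negative; keep [2, 4]
t = 3 gives g = 10, positive; keep [3, 4]
t = 3.5 gives g = 5.375, positive; keep [3.5, 4]
t = 3.75 gives g = 1.7031, positive; keep [3.75, 4]
t = 3.875 gives g = -0.5137, negative; keep [3.75, 3.875]
t = 3.8125 gives g = 0.6277, positive; keep [3.8125, 3.875]
t = 3.84375 gives g = 0.0653, positive; keep [3.84375, 3.875]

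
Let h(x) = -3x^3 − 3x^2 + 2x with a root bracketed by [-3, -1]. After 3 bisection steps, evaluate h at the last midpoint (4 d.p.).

-1.3281

midpoint -2: h = 8 > 0 → [-2, -1]
midpoint -1.5: h = 0.375 > 0 → [-1.5, -1]
midpoint -1.25: h = -1.328125 < 0 → [-1.5, -1.25]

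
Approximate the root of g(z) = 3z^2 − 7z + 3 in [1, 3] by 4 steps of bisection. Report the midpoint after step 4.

1.875

g(2) = 1 > 0, so the root lies in [1, 2]
g(1.5) = -0.75 < 0, so the root lies in [1.5, 2]
g(1.75) = -0.0625 < 0, so the root lies in [1.75, 2]
g(1.875) = 0.4219 > 0, so the root lies in [1.75, 1.875]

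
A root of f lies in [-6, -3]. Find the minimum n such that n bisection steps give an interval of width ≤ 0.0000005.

Width after n steps is 3/2^n. Need 2^n ≥ 3/0.0000005 = 6000000.
2^22 = 4194304 < 6000000 ≤ 2^23 = 8388608, so n = 23.

23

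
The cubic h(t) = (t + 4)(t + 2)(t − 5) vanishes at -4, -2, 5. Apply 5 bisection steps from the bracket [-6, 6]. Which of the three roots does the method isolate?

5

t = 0 gives h = -40, negative; keep [0, 6]
t = 3 gives h = -70, negative; keep [3, 6]
t = 4.5 gives h = -27.625, negative; keep [4.5, 6]
t = 5.25 gives h = 16.7656, positive; keep [4.5, 5.25]
t = 4.875 gives h = -7.627, negative; keep [4.875, 5.25]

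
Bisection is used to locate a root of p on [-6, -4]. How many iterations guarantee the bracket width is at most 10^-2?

8

Width after n steps is 2/2^n. Need 2^n ≥ 2/10^-2 = 200.
2^7 = 128 < 200 ≤ 2^8 = 256, so n = 8.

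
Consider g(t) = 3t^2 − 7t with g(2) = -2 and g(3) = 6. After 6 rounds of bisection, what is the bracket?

[2.328125, 2.34375]

midpoint 2.5: g = 1.25 > 0 → [2, 2.5]
midpoint 2.25: g = -0.5625 < 0 → [2.25, 2.5]
midpoint 2.375: g = 0.296875 > 0 → [2.25, 2.375]
midpoint 2.3125: g = -0.1445 < 0 → [2.3125, 2.375]
midpoint 2.34375: g = 0.0732 > 0 → [2.3125, 2.34375]
midpoint 2.328125: g = -0.0364 < 0 → [2.328125, 2.34375]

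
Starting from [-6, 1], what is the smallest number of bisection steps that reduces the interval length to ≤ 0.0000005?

24

Width after n steps is 7/2^n. Need 2^n ≥ 7/0.0000005 = 14000000.
2^23 = 8388608 < 14000000 ≤ 2^24 = 16777216, so n = 24.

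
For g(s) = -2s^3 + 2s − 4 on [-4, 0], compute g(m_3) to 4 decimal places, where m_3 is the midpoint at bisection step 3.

-0.2500

s = -2 gives g = 8, positive; keep [-2, 0]
s = -1 gives g = -4, negative; keep [-2, -1]
s = -1.5 gives g = -0.25, negative; keep [-2, -1.5]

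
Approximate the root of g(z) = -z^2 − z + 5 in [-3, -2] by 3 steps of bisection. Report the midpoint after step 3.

-2.875

midpoint -2.5: g = 1.25 > 0 → [-3, -2.5]
midpoint -2.75: g = 0.1875 > 0 → [-3, -2.75]
midpoint -2.875: g = -0.390625 < 0 → [-2.875, -2.75]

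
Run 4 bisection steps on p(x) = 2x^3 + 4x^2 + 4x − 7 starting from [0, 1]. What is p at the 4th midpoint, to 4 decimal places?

m = 0.5, p(m) = -3.75 (−); new bracket [0.5, 1]
m = 0.75, p(m) = -0.90625 (−); new bracket [0.75, 1]
m = 0.875, p(m) = 0.902344 (+); new bracket [0.75, 0.875]
m = 0.8125, p(m) = -0.0366 (−); new bracket [0.8125, 0.875]

-0.0366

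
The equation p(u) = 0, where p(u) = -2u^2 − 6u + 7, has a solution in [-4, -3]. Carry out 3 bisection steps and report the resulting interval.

[-4, -3.875]

midpoint -3.5: p = 3.5 > 0 → [-4, -3.5]
midpoint -3.75: p = 1.375 > 0 → [-4, -3.75]
midpoint -3.875: p = 0.21875 > 0 → [-4, -3.875]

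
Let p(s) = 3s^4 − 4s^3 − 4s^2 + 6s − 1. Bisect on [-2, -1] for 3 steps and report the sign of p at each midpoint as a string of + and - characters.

++-

midpoint -1.5: p = 9.6875 > 0 → [-1.5, -1]
midpoint -1.25: p = 0.386719 > 0 → [-1.25, -1]
midpoint -1.125: p = -2.311768 < 0 → [-1.25, -1.125]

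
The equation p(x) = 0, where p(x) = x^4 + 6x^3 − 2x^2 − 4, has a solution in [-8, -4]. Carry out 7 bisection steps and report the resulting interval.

[-6.34375, -6.3125]

m = -6, p(m) = -76 (−); new bracket [-8, -6]
m = -7, p(m) = 241 (+); new bracket [-7, -6]
m = -6.5, p(m) = 48.8125 (+); new bracket [-6.5, -6]
m = -6.25, p(m) = -21.0898 (−); new bracket [-6.5, -6.25]
m = -6.375, p(m) = 11.8752 (+); new bracket [-6.375, -6.25]
m = -6.3125, p(m) = -5.0896 (−); new bracket [-6.375, -6.3125]
m = -6.34375, p(m) = 3.2705 (+); new bracket [-6.34375, -6.3125]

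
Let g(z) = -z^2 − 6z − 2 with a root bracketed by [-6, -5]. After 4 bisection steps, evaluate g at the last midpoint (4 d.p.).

-0.2227

m = -5.5, g(m) = 0.75 (+); new bracket [-6, -5.5]
m = -5.75, g(m) = -0.5625 (−); new bracket [-5.75, -5.5]
m = -5.625, g(m) = 0.109375 (+); new bracket [-5.75, -5.625]
m = -5.6875, g(m) = -0.2227 (−); new bracket [-5.6875, -5.625]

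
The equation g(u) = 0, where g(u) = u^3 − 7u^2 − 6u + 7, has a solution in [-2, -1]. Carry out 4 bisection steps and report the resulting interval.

[-1.375, -1.3125]

g(-1.5) = -3.125 < 0, so the root lies in [-1.5, -1]
g(-1.25) = 1.609375 > 0, so the root lies in [-1.5, -1.25]
g(-1.375) = -0.583984 < 0, so the root lies in [-1.375, -1.25]
g(-1.3125) = 0.5554 > 0, so the root lies in [-1.375, -1.3125]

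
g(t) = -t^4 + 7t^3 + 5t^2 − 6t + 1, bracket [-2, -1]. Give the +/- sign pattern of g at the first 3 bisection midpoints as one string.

t = -1.5 gives g = -7.4375, negative; keep [-1.5, -1]
t = -1.25 gives g = 0.199219, positive; keep [-1.5, -1.25]
t = -1.375 gives g = -3.068604, negative; keep [-1.375, -1.25]

-+-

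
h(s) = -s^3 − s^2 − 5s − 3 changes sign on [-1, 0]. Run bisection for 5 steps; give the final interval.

[-0.65625, -0.625]

midpoint -0.5: h = -0.625 < 0 → [-1, -0.5]
midpoint -0.75: h = 0.609375 > 0 → [-0.75, -0.5]
midpoint -0.625: h = -0.021484 < 0 → [-0.75, -0.625]
midpoint -0.6875: h = 0.2898 > 0 → [-0.6875, -0.625]
midpoint -0.65625: h = 0.1332 > 0 → [-0.65625, -0.625]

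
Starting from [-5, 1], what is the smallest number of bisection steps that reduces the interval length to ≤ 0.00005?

Width after n steps is 6/2^n. Need 2^n ≥ 6/0.00005 = 120000.
2^16 = 65536 < 120000 ≤ 2^17 = 131072, so n = 17.

17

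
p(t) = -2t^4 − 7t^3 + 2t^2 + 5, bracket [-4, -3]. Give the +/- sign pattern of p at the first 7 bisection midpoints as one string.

midpoint -3.5: p = 29.5 > 0 → [-4, -3.5]
midpoint -3.75: p = 6.757812 > 0 → [-4, -3.75]
midpoint -3.875: p = -8.60791 < 0 → [-3.875, -3.75]
midpoint -3.8125: p = -0.5642 < 0 → [-3.8125, -3.75]
midpoint -3.78125: p = 3.1848 > 0 → [-3.8125, -3.78125]
midpoint -3.796875: p = 1.3326 > 0 → [-3.8125, -3.796875]
midpoint -3.8046875: p = 0.3898 > 0 → [-3.8125, -3.8046875]

++--+++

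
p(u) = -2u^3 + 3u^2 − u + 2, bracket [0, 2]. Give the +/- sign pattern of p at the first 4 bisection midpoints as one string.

u = 1 gives p = 2, positive; keep [1, 2]
u = 1.5 gives p = 0.5, positive; keep [1.5, 2]
u = 1.75 gives p = -1.28125, negative; keep [1.5, 1.75]
u = 1.625 gives p = -0.2852, negative; keep [1.5, 1.625]

++--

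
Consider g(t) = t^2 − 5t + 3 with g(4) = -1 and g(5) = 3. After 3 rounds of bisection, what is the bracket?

midpoint 4.5: g = 0.75 > 0 → [4, 4.5]
midpoint 4.25: g = -0.1875 < 0 → [4.25, 4.5]
midpoint 4.375: g = 0.265625 > 0 → [4.25, 4.375]

[4.25, 4.375]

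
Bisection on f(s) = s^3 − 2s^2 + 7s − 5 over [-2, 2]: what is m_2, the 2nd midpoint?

1

midpoint 0: f = -5 < 0 → [0, 2]
midpoint 1: f = 1 > 0 → [0, 1]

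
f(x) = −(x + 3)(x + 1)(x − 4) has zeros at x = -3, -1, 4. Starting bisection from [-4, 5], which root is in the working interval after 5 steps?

4

f(0.5) = 18.375 > 0, so the root lies in [0.5, 5]
f(2.75) = 26.953125 > 0, so the root lies in [2.75, 5]
f(3.875) = 4.189453 > 0, so the root lies in [3.875, 5]
f(4.4375) = -17.6931 < 0, so the root lies in [3.875, 4.4375]
f(4.15625) = -5.7655 < 0, so the root lies in [3.875, 4.15625]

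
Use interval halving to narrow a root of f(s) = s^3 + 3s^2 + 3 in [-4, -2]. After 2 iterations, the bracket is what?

f(-3) = 3 > 0, so the root lies in [-4, -3]
f(-3.5) = -3.125 < 0, so the root lies in [-3.5, -3]

[-3.5, -3]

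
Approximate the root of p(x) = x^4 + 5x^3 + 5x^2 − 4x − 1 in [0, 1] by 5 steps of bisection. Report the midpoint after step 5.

m = 0.5, p(m) = -1.0625 (−); new bracket [0.5, 1]
m = 0.75, p(m) = 1.238281 (+); new bracket [0.5, 0.75]
m = 0.625, p(m) = -0.173584 (−); new bracket [0.625, 0.75]
m = 0.6875, p(m) = 0.4614 (+); new bracket [0.625, 0.6875]
m = 0.65625, p(m) = 0.1269 (+); new bracket [0.625, 0.65625]

0.65625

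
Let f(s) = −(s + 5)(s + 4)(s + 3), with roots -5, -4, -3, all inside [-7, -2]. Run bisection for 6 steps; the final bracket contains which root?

f(-4.5) = -0.375 < 0, so the root lies in [-7, -4.5]
f(-5.75) = 3.609375 > 0, so the root lies in [-5.75, -4.5]
f(-5.125) = 0.298828 > 0, so the root lies in [-5.125, -4.5]
f(-4.8125) = -0.2761 < 0, so the root lies in [-5.125, -4.8125]
f(-4.96875) = -0.0596 < 0, so the root lies in [-5.125, -4.96875]
f(-5.046875) = 0.1004 > 0, so the root lies in [-5.046875, -4.96875]

-5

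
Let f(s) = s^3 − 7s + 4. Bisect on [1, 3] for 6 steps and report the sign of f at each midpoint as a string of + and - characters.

s = 2 gives f = -2, negative; keep [2, 3]
s = 2.5 gives f = 2.125, positive; keep [2, 2.5]
s = 2.25 gives f = -0.359375, negative; keep [2.25, 2.5]
s = 2.375 gives f = 0.7715, positive; keep [2.25, 2.375]
s = 2.3125 gives f = 0.179, positive; keep [2.25, 2.3125]
s = 2.28125 gives f = -0.0969, negative; keep [2.28125, 2.3125]

-+-++-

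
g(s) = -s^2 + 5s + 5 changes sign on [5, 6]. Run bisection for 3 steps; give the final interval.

midpoint 5.5: g = 2.25 > 0 → [5.5, 6]
midpoint 5.75: g = 0.6875 > 0 → [5.75, 6]
midpoint 5.875: g = -0.140625 < 0 → [5.75, 5.875]

[5.75, 5.875]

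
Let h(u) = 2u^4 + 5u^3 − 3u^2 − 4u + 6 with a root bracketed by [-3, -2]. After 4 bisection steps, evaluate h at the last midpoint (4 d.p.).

u = -2.5 gives h = -2.75, negative; keep [-3, -2.5]
u = -2.75 gives h = 4.710938, positive; keep [-2.75, -2.5]
u = -2.625 gives h = 0.350098, positive; keep [-2.625, -2.5]
u = -2.5625 gives h = -1.3459, negative; keep [-2.625, -2.5625]

-1.3459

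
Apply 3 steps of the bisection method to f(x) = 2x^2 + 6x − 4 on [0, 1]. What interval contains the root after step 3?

[0.5, 0.625]

x = 0.5 gives f = -0.5, negative; keep [0.5, 1]
x = 0.75 gives f = 1.625, positive; keep [0.5, 0.75]
x = 0.625 gives f = 0.53125, positive; keep [0.5, 0.625]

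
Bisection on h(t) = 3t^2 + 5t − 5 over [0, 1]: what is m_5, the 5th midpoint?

0.71875

t = 0.5 gives h = -1.75, negative; keep [0.5, 1]
t = 0.75 gives h = 0.4375, positive; keep [0.5, 0.75]
t = 0.625 gives h = -0.703125, negative; keep [0.625, 0.75]
t = 0.6875 gives h = -0.1445, negative; keep [0.6875, 0.75]
t = 0.71875 gives h = 0.1436, positive; keep [0.6875, 0.71875]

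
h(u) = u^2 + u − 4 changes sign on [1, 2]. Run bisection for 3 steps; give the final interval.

[1.5, 1.625]

u = 1.5 gives h = -0.25, negative; keep [1.5, 2]
u = 1.75 gives h = 0.8125, positive; keep [1.5, 1.75]
u = 1.625 gives h = 0.265625, positive; keep [1.5, 1.625]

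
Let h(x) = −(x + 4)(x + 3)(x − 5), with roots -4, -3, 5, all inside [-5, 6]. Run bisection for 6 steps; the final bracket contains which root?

x = 0.5 gives h = 70.875, positive; keep [0.5, 6]
x = 3.25 gives h = 79.296875, positive; keep [3.25, 6]
x = 4.625 gives h = 24.662109, positive; keep [4.625, 6]
x = 5.3125 gives h = -24.1907, negative; keep [4.625, 5.3125]
x = 4.96875 gives h = 2.2334, positive; keep [4.96875, 5.3125]
x = 5.140625 gives h = -10.464, negative; keep [4.96875, 5.140625]

5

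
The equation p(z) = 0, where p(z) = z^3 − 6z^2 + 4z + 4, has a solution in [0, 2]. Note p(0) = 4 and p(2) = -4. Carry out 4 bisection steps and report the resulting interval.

[1.375, 1.5]

z = 1 gives p = 3, positive; keep [1, 2]
z = 1.5 gives p = -0.125, negative; keep [1, 1.5]
z = 1.25 gives p = 1.578125, positive; keep [1.25, 1.5]
z = 1.375 gives p = 0.7559, positive; keep [1.375, 1.5]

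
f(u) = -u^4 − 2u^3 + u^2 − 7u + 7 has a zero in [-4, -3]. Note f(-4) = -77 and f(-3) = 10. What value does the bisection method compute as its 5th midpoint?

midpoint -3.5: f = -20.5625 < 0 → [-3.5, -3]
midpoint -3.25: f = -2.597656 < 0 → [-3.25, -3]
midpoint -3.125: f = 4.30835 > 0 → [-3.25, -3.125]
midpoint -3.1875: f = 1.0149 > 0 → [-3.25, -3.1875]
midpoint -3.21875: f = -0.7505 < 0 → [-3.21875, -3.1875]

-3.21875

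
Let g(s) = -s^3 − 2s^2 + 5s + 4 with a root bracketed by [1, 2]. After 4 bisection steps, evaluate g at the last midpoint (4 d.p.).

0.5378

midpoint 1.5: g = 3.625 > 0 → [1.5, 2]
midpoint 1.75: g = 1.265625 > 0 → [1.75, 2]
midpoint 1.875: g = -0.248047 < 0 → [1.75, 1.875]
midpoint 1.8125: g = 0.5378 > 0 → [1.8125, 1.875]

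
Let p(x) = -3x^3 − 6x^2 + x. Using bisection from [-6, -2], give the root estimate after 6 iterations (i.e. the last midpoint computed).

m = -4, p(m) = 92 (+); new bracket [-4, -2]
m = -3, p(m) = 24 (+); new bracket [-3, -2]
m = -2.5, p(m) = 6.875 (+); new bracket [-2.5, -2]
m = -2.25, p(m) = 1.5469 (+); new bracket [-2.25, -2]
m = -2.125, p(m) = -0.4316 (−); new bracket [-2.25, -2.125]
m = -2.1875, p(m) = 0.5042 (+); new bracket [-2.1875, -2.125]

-2.1875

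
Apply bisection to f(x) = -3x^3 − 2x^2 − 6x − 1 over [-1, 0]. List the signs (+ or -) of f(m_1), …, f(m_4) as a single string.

x = -0.5 gives f = 1.875, positive; keep [-0.5, 0]
x = -0.25 gives f = 0.421875, positive; keep [-0.25, 0]
x = -0.125 gives f = -0.275391, negative; keep [-0.25, -0.125]
x = -0.1875 gives f = 0.0745, positive; keep [-0.1875, -0.125]

++-+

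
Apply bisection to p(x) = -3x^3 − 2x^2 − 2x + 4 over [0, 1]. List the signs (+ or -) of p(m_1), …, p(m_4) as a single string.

++--

x = 0.5 gives p = 2.125, positive; keep [0.5, 1]
x = 0.75 gives p = 0.109375, positive; keep [0.75, 1]
x = 0.875 gives p = -1.291016, negative; keep [0.75, 0.875]
x = 0.8125 gives p = -0.5544, negative; keep [0.75, 0.8125]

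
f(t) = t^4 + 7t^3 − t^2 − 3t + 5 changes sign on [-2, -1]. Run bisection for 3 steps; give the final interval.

t = -1.5 gives f = -11.3125, negative; keep [-1.5, -1]
t = -1.25 gives f = -4.042969, negative; keep [-1.25, -1]
t = -1.125 gives f = -1.255615, negative; keep [-1.125, -1]

[-1.125, -1]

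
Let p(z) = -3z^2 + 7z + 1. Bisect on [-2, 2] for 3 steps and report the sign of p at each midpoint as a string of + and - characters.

p(0) = 1 > 0, so the root lies in [-2, 0]
p(-1) = -9 < 0, so the root lies in [-1, 0]
p(-0.5) = -3.25 < 0, so the root lies in [-0.5, 0]

+--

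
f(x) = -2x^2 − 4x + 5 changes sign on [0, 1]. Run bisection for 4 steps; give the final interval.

midpoint 0.5: f = 2.5 > 0 → [0.5, 1]
midpoint 0.75: f = 0.875 > 0 → [0.75, 1]
midpoint 0.875: f = -0.03125 < 0 → [0.75, 0.875]
midpoint 0.8125: f = 0.4297 > 0 → [0.8125, 0.875]

[0.8125, 0.875]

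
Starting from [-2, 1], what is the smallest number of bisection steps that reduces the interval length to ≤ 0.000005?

Width after n steps is 3/2^n. Need 2^n ≥ 3/0.000005 = 600000.
2^19 = 524288 < 600000 ≤ 2^20 = 1048576, so n = 20.

20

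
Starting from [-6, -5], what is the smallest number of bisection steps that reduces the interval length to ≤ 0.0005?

11

Width after n steps is 1/2^n. Need 2^n ≥ 1/0.0005 = 2000.
2^10 = 1024 < 2000 ≤ 2^11 = 2048, so n = 11.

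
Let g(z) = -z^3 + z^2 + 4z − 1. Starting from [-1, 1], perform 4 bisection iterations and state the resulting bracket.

midpoint 0: g = -1 < 0 → [0, 1]
midpoint 0.5: g = 1.125 > 0 → [0, 0.5]
midpoint 0.25: g = 0.046875 > 0 → [0, 0.25]
midpoint 0.125: g = -0.4863 < 0 → [0.125, 0.25]

[0.125, 0.25]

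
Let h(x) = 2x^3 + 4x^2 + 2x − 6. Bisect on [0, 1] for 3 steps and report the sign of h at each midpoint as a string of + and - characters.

x = 0.5 gives h = -3.75, negative; keep [0.5, 1]
x = 0.75 gives h = -1.40625, negative; keep [0.75, 1]
x = 0.875 gives h = 0.152344, positive; keep [0.75, 0.875]

--+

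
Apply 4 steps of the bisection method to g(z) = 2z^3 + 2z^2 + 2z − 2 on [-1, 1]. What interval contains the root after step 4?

[0.5, 0.625]

midpoint 0: g = -2 < 0 → [0, 1]
midpoint 0.5: g = -0.25 < 0 → [0.5, 1]
midpoint 0.75: g = 1.46875 > 0 → [0.5, 0.75]
midpoint 0.625: g = 0.5195 > 0 → [0.5, 0.625]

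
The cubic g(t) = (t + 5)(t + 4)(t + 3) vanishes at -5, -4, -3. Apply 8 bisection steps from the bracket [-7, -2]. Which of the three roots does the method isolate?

-5

g(-4.5) = 0.375 > 0, so the root lies in [-7, -4.5]
g(-5.75) = -3.609375 < 0, so the root lies in [-5.75, -4.5]
g(-5.125) = -0.298828 < 0, so the root lies in [-5.125, -4.5]
g(-4.8125) = 0.2761 > 0, so the root lies in [-5.125, -4.8125]
g(-4.96875) = 0.0596 > 0, so the root lies in [-5.125, -4.96875]
g(-5.046875) = -0.1004 < 0, so the root lies in [-5.046875, -4.96875]
g(-5.0078125) = -0.0158 < 0, so the root lies in [-5.0078125, -4.96875]
g(-4.98828125) = 0.023 > 0, so the root lies in [-5.0078125, -4.98828125]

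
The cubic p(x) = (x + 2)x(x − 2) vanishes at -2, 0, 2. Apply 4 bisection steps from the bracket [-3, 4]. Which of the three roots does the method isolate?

2

m = 0.5, p(m) = -1.875 (−); new bracket [0.5, 4]
m = 2.25, p(m) = 2.390625 (+); new bracket [0.5, 2.25]
m = 1.375, p(m) = -2.900391 (−); new bracket [1.375, 2.25]
m = 1.8125, p(m) = -1.2957 (−); new bracket [1.8125, 2.25]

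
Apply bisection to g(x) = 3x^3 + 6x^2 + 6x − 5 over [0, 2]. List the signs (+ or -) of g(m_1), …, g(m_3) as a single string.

g(1) = 10 > 0, so the root lies in [0, 1]
g(0.5) = -0.125 < 0, so the root lies in [0.5, 1]
g(0.75) = 4.140625 > 0, so the root lies in [0.5, 0.75]

+-+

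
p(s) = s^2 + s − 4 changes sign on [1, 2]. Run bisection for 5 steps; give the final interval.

[1.53125, 1.5625]

m = 1.5, p(m) = -0.25 (−); new bracket [1.5, 2]
m = 1.75, p(m) = 0.8125 (+); new bracket [1.5, 1.75]
m = 1.625, p(m) = 0.265625 (+); new bracket [1.5, 1.625]
m = 1.5625, p(m) = 0.0039 (+); new bracket [1.5, 1.5625]
m = 1.53125, p(m) = -0.124 (−); new bracket [1.53125, 1.5625]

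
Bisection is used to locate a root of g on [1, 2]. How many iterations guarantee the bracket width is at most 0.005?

Width after n steps is 1/2^n. Need 2^n ≥ 1/0.005 = 200.
2^7 = 128 < 200 ≤ 2^8 = 256, so n = 8.

8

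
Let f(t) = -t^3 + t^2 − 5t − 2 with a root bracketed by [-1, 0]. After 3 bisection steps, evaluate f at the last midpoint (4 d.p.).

t = -0.5 gives f = 0.875, positive; keep [-0.5, 0]
t = -0.25 gives f = -0.671875, negative; keep [-0.5, -0.25]
t = -0.375 gives f = 0.068359, positive; keep [-0.375, -0.25]

0.0684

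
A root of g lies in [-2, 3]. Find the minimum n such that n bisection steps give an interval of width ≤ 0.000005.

20

Width after n steps is 5/2^n. Need 2^n ≥ 5/0.000005 = 1000000.
2^19 = 524288 < 1000000 ≤ 2^20 = 1048576, so n = 20.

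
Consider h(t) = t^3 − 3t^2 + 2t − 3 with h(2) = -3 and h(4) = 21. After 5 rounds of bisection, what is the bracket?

[2.625, 2.6875]

midpoint 3: h = 3 > 0 → [2, 3]
midpoint 2.5: h = -1.125 < 0 → [2.5, 3]
midpoint 2.75: h = 0.609375 > 0 → [2.5, 2.75]
midpoint 2.625: h = -0.334 < 0 → [2.625, 2.75]
midpoint 2.6875: h = 0.1179 > 0 → [2.625, 2.6875]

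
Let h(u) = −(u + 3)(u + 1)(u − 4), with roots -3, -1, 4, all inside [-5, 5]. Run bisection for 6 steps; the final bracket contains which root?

m = 0, h(m) = 12 (+); new bracket [0, 5]
m = 2.5, h(m) = 28.875 (+); new bracket [2.5, 5]
m = 3.75, h(m) = 8.015625 (+); new bracket [3.75, 5]
m = 4.375, h(m) = -14.8652 (−); new bracket [3.75, 4.375]
m = 4.0625, h(m) = -2.2346 (−); new bracket [3.75, 4.0625]
m = 3.90625, h(m) = 3.1766 (+); new bracket [3.90625, 4.0625]

4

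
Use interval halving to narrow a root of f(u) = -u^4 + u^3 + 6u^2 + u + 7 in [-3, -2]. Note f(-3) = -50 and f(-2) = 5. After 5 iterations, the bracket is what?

[-2.21875, -2.1875]

f(-2.5) = -12.6875 < 0, so the root lies in [-2.5, -2]
f(-2.25) = -1.894531 < 0, so the root lies in [-2.25, -2]
f(-2.125) = 1.982178 > 0, so the root lies in [-2.25, -2.125]
f(-2.1875) = 0.1582 > 0, so the root lies in [-2.25, -2.1875]
f(-2.21875) = -0.8387 < 0, so the root lies in [-2.21875, -2.1875]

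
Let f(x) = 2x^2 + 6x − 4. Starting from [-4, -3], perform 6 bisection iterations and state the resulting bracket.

[-3.5625, -3.546875]

x = -3.5 gives f = -0.5, negative; keep [-4, -3.5]
x = -3.75 gives f = 1.625, positive; keep [-3.75, -3.5]
x = -3.625 gives f = 0.53125, positive; keep [-3.625, -3.5]
x = -3.5625 gives f = 0.0078, positive; keep [-3.5625, -3.5]
x = -3.53125 gives f = -0.248, negative; keep [-3.5625, -3.53125]
x = -3.546875 gives f = -0.1206, negative; keep [-3.5625, -3.546875]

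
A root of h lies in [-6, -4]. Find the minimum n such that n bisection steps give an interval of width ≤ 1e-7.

Width after n steps is 2/2^n. Need 2^n ≥ 2/1e-7 = 20000000.
2^24 = 16777216 < 20000000 ≤ 2^25 = 33554432, so n = 25.

25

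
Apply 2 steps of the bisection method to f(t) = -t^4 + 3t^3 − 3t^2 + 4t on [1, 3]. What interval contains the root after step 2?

midpoint 2: f = 4 > 0 → [2, 3]
midpoint 2.5: f = -0.9375 < 0 → [2, 2.5]

[2, 2.5]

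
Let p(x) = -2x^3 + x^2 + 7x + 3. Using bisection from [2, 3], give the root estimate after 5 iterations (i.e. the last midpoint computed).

2.28125

m = 2.5, p(m) = -4.5 (−); new bracket [2, 2.5]
m = 2.25, p(m) = 1.03125 (+); new bracket [2.25, 2.5]
m = 2.375, p(m) = -1.527344 (−); new bracket [2.25, 2.375]
m = 2.3125, p(m) = -0.1978 (−); new bracket [2.25, 2.3125]
m = 2.28125, p(m) = 0.4291 (+); new bracket [2.28125, 2.3125]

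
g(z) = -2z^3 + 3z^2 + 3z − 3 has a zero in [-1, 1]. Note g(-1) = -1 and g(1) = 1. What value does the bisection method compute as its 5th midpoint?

z = 0 gives g = -3, negative; keep [0, 1]
z = 0.5 gives g = -1, negative; keep [0.5, 1]
z = 0.75 gives g = 0.09375, positive; keep [0.5, 0.75]
z = 0.625 gives g = -0.4414, negative; keep [0.625, 0.75]
z = 0.6875 gives g = -0.1694, negative; keep [0.6875, 0.75]

0.6875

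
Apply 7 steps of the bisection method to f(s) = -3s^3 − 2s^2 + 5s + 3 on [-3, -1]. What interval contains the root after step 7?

midpoint -2: f = 9 > 0 → [-2, -1]
midpoint -1.5: f = 1.125 > 0 → [-1.5, -1]
midpoint -1.25: f = -0.515625 < 0 → [-1.5, -1.25]
midpoint -1.375: f = 0.1426 > 0 → [-1.375, -1.25]
midpoint -1.3125: f = -0.2249 < 0 → [-1.375, -1.3125]
midpoint -1.34375: f = -0.051 < 0 → [-1.375, -1.34375]
midpoint -1.359375: f = 0.0433 > 0 → [-1.359375, -1.34375]

[-1.359375, -1.34375]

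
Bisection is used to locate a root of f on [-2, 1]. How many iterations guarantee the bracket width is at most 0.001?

12

Width after n steps is 3/2^n. Need 2^n ≥ 3/0.001 = 3000.
2^11 = 2048 < 3000 ≤ 2^12 = 4096, so n = 12.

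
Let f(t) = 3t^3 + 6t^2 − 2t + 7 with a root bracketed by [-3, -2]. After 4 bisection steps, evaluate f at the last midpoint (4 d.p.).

1.0442

m = -2.5, f(m) = 2.625 (+); new bracket [-3, -2.5]
m = -2.75, f(m) = -4.515625 (−); new bracket [-2.75, -2.5]
m = -2.625, f(m) = -0.669922 (−); new bracket [-2.625, -2.5]
m = -2.5625, f(m) = 1.0442 (+); new bracket [-2.625, -2.5625]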